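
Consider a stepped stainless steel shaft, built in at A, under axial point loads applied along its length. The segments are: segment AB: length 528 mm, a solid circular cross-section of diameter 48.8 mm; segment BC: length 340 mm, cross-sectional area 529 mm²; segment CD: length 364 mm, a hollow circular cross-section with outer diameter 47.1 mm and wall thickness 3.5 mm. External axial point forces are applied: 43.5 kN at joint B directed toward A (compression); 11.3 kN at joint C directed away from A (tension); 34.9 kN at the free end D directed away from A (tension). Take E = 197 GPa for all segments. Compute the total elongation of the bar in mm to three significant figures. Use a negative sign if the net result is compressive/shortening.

0.289 mm

Internal axial forces (sectioning from the free end, tension +): N_CD = 34.9 kN, N_BC = 46.2 kN, N_AB = 2.7 kN.
A_AB = 1870 mm².
A_CD = 479.4 mm².
δ_AB = 2700·528/(1870·197000) = 0.003869 mm
δ_BC = 46200·340/(529·197000) = 0.1507 mm
δ_CD = 34900·364/(479.4·197000) = 0.1345 mm
δ = Σδ_i = 0.2891 mm.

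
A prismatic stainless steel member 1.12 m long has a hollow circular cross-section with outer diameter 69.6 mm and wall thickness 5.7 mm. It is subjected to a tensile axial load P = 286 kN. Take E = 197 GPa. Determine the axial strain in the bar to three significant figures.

0.00127

A = 1144 mm².
σ = N/A = 249.9 MPa; ε = σ/E = 249.9/197000 = 1.269e-03.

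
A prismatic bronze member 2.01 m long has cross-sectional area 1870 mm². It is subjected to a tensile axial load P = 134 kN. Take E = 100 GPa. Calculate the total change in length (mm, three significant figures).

1.44 mm

δ_mech = NL/(AE) = 134000·2010/(1870·100000) = 1.44 mm.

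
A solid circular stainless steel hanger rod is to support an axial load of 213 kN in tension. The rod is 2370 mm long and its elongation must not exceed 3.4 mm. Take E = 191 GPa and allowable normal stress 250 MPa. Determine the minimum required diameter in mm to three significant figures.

Required area A ≥ P/σ_allow = 213000/250 = 852 mm².
For a solid circular section, d ≥ √(4A/π) = 32.94 mm.
Elongation limit: A ≥ PL/(Eδ_allow) = 213000·2370/(191000·3.4) = 777.3 mm² ⇒ d ≥ 31.46 mm.
The stress limit governs.

32.9 mm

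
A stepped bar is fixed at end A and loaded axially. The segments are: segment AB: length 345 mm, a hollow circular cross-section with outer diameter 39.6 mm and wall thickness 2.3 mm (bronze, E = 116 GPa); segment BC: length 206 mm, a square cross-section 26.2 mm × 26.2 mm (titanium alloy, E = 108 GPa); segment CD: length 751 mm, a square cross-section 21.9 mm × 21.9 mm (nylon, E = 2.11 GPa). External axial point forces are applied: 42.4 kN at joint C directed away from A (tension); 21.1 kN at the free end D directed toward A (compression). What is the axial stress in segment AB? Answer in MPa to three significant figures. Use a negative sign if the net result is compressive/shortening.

Internal axial forces (sectioning from the free end, tension +): N_CD = -21.1 kN, N_BC = 21.3 kN, N_AB = 21.3 kN.
A_AB = 269.5 mm².
σ_AB = N_AB/A_AB = 21300/269.5 = 79.03 MPa.

79.0 MPa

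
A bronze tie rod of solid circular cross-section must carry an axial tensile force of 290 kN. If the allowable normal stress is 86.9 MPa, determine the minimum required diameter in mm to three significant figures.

Required area A ≥ P/σ_allow = 290000/86.9 = 3337 mm².
For a solid circular section, d ≥ √(4A/π) = 65.18 mm.

65.2 mm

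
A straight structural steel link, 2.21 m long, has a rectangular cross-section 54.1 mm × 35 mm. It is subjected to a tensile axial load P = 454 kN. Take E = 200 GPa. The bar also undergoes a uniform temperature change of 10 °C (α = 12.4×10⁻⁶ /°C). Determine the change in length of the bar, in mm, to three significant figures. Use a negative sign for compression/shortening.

2.92 mm

A = 1894 mm².
δ_mech = NL/(AE) = 454000·2210/(1894·200000) = 2.649 mm.
δ_thermal = αLΔT = 12.4e-6·2210·10 = 0.274 mm.
δ = δ_mech + δ_thermal = 2.923 mm.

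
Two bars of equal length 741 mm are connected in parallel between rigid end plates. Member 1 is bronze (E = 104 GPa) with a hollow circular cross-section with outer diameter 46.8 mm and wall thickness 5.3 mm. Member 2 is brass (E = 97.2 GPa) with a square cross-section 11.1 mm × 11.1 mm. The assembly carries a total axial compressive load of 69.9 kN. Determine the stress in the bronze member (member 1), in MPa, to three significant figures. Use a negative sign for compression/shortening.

-86.7 MPa

A_1 = 691 mm².
A_2 = 123.2 mm².
Equal strain + equilibrium ⇒ each member carries load in proportion to AE: A₁E₁ = 71860000 N, A₂E₂ = 11980000 N, ΣAE = 83840000 N.
σ₁ = P·E₁/ΣAE = -69900·104000/83840000 = -86.71 MPa.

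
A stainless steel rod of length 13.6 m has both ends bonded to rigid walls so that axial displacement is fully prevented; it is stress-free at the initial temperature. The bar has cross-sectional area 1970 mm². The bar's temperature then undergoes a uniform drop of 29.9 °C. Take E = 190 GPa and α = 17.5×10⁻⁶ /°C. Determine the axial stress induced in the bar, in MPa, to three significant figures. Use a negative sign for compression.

Free thermal expansion αLΔT = 17.5e-6 · 13600 · -29.9 = -7.116 mm.
The walls impose strain ε = −(-7.116)/13600 = 5.2325e-04; σ = Eε = 190000 · 5.2325e-04 = 99.42 MPa.

99.4 MPa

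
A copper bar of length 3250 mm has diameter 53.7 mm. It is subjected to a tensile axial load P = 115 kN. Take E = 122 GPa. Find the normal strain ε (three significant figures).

A = 2265 mm².
σ = N/A = 50.78 MPa; ε = σ/E = 50.78/122000 = 4.162e-04.

4.16e-04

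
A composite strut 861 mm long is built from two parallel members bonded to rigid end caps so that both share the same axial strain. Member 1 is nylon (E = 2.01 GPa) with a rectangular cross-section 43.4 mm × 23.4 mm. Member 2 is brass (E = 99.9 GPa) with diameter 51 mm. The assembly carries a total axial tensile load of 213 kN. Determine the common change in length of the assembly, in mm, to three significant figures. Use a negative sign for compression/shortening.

0.890 mm

A_1 = 1016 mm².
A_2 = 2043 mm².
Equal strain + equilibrium ⇒ each member carries load in proportion to AE: A₁E₁ = 2041000 N, A₂E₂ = 204100000 N, ΣAE = 206100000 N.
δ = PL/ΣAE = 213000·861/206100000 = 0.8897 mm.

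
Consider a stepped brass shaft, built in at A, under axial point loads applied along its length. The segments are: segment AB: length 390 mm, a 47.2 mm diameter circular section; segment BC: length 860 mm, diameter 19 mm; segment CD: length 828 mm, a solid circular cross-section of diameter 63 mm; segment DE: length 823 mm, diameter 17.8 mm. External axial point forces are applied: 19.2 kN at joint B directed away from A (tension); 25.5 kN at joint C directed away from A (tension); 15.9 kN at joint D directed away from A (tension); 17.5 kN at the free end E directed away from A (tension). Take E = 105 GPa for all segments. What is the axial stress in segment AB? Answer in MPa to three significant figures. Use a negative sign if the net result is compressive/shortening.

Internal axial forces (sectioning from the free end, tension +): N_DE = 17.5 kN, N_CD = 33.4 kN, N_BC = 58.9 kN, N_AB = 78.1 kN.
A_AB = 1750 mm².
σ_AB = N_AB/A_AB = 78100/1750 = 44.64 MPa.

44.6 MPa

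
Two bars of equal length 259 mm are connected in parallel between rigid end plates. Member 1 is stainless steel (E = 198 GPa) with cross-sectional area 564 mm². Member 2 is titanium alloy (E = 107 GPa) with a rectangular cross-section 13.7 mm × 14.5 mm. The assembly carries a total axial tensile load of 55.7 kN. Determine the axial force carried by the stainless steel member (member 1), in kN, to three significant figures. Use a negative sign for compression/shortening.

A_2 = 198.6 mm².
Equal strain + equilibrium ⇒ each member carries load in proportion to AE: A₁E₁ = 111700000 N, A₂E₂ = 21260000 N, ΣAE = 132900000 N.
F₁ = P·A₁E₁/ΣAE = 55700·111700000/132900000 = 46790 N.

46.8 kN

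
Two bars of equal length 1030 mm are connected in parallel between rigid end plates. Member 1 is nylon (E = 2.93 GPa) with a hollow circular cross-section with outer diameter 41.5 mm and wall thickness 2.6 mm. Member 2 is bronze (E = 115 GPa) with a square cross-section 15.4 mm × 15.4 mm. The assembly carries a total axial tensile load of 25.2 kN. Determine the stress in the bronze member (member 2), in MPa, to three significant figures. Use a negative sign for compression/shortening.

103 MPa

A_1 = 317.7 mm².
A_2 = 237.2 mm².
Equal strain + equilibrium ⇒ each member carries load in proportion to AE: A₁E₁ = 931000 N, A₂E₂ = 27270000 N, ΣAE = 28200000 N.
σ₂ = P·E₂/ΣAE = 25200·115000/28200000 = 102.7 MPa.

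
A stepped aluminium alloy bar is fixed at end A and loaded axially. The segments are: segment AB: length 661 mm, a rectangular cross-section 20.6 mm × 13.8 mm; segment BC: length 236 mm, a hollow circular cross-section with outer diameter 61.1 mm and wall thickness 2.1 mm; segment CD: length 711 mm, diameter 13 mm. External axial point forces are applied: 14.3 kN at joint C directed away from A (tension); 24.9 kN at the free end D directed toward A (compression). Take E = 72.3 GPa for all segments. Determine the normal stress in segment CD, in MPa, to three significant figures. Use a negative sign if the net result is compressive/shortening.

-188 MPa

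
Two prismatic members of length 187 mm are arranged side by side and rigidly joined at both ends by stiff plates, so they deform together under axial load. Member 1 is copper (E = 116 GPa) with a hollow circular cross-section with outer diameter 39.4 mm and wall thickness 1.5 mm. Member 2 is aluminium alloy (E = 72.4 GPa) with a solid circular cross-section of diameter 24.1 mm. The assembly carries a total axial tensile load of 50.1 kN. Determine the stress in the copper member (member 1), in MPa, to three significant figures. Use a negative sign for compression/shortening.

A_1 = 178.6 mm².
A_2 = 456.2 mm².
Equal strain + equilibrium ⇒ each member carries load in proportion to AE: A₁E₁ = 20720000 N, A₂E₂ = 33030000 N, ΣAE = 53740000 N.
σ₁ = P·E₁/ΣAE = 50100·116000/53740000 = 108.1 MPa.

108 MPa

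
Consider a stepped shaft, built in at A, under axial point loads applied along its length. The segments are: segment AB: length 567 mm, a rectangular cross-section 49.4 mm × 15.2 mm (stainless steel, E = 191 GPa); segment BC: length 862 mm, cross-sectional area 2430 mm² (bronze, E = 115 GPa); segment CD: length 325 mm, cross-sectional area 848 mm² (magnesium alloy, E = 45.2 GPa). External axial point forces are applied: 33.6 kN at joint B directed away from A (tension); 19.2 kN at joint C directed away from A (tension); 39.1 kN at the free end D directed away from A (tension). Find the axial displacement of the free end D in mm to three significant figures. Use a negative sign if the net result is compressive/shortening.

Internal axial forces (sectioning from the free end, tension +): N_CD = 39.1 kN, N_BC = 58.3 kN, N_AB = 91.9 kN.
A_AB = 750.9 mm².
δ_AB = 91900·567/(750.9·191000) = 0.3633 mm
δ_BC = 58300·862/(2430·115000) = 0.1798 mm
δ_CD = 39100·325/(848·45200) = 0.3315 mm
δ = Σδ_i = 0.8747 mm.

0.875 mm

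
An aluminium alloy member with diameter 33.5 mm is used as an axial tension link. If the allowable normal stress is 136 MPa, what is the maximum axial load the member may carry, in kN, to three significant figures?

120 kN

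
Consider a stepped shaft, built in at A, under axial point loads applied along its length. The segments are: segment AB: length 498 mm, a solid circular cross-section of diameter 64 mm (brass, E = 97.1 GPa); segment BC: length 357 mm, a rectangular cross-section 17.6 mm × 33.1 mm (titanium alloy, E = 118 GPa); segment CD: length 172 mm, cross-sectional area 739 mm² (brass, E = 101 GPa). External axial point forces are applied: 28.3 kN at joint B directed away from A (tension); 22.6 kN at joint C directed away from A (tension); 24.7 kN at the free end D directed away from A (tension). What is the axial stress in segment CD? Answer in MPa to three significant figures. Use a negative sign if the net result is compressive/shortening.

Internal axial forces (sectioning from the free end, tension +): N_CD = 24.7 kN, N_BC = 47.3 kN, N_AB = 75.6 kN.
σ_CD = N_CD/A_CD = 24700/739 = 33.42 MPa.

33.4 MPa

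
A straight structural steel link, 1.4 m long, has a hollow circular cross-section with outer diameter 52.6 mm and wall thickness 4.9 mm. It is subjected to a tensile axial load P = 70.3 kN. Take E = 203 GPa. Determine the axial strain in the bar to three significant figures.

A = 734.3 mm².
σ = N/A = 95.74 MPa; ε = σ/E = 95.74/203000 = 4.716e-04.

4.72e-04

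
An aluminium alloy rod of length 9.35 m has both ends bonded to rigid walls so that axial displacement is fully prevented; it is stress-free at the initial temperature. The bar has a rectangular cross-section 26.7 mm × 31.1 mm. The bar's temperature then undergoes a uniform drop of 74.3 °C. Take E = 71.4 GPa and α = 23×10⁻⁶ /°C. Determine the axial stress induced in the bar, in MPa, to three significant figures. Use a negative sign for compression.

122 MPa

Free thermal expansion αLΔT = 23e-6 · 9350 · -74.3 = -15.98 mm.
The walls impose strain ε = −(-15.98)/9350 = 1.7089e-03; σ = Eε = 71400 · 1.7089e-03 = 122 MPa.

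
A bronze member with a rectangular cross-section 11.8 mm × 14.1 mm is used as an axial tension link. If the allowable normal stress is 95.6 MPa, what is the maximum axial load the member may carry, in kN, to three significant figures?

15.9 kN

A = 166.4 mm².
P_max = σ_allow · A = 95.6 · 166.4 = 15910 N = 15.91 kN.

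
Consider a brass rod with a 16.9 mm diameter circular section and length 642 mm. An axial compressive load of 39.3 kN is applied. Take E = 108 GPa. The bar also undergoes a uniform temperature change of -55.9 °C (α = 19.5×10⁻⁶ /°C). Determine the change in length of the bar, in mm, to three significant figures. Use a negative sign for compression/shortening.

-1.74 mm

A = 224.3 mm².
δ_mech = NL/(AE) = -39300·642/(224.3·108000) = -1.041 mm.
δ_thermal = αLΔT = 19.5e-6·642·-55.9 = -0.6998 mm.
δ = δ_mech + δ_thermal = -1.741 mm.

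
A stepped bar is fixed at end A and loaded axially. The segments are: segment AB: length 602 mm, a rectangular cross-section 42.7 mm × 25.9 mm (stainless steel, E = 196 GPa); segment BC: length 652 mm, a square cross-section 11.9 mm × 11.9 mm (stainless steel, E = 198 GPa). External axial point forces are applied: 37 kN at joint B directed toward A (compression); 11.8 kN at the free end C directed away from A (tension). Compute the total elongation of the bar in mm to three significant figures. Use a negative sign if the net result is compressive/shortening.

Internal axial forces (sectioning from the free end, tension +): N_BC = 11.8 kN, N_AB = -25.2 kN.
A_AB = 1106 mm².
A_BC = 141.6 mm².
δ_AB = -25200·602/(1106·196000) = -0.06999 mm
δ_BC = 11800·652/(141.6·198000) = 0.2744 mm
δ = Σδ_i = 0.2044 mm.

0.204 mm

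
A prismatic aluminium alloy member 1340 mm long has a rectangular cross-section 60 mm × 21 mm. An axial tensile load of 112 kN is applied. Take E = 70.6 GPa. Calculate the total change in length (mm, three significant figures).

1.69 mm

A = 1260 mm².
δ_mech = NL/(AE) = 112000·1340/(1260·70600) = 1.687 mm.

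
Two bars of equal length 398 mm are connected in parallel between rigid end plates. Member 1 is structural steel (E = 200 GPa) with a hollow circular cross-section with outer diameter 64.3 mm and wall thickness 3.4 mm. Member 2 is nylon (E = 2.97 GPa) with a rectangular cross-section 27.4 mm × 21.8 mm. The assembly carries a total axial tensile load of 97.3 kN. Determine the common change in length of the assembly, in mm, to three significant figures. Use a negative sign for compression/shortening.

0.294 mm

A_1 = 650.5 mm².
A_2 = 597.3 mm².
Equal strain + equilibrium ⇒ each member carries load in proportion to AE: A₁E₁ = 130100000 N, A₂E₂ = 1774000 N, ΣAE = 131900000 N.
δ = PL/ΣAE = 97300·398/131900000 = 0.2937 mm.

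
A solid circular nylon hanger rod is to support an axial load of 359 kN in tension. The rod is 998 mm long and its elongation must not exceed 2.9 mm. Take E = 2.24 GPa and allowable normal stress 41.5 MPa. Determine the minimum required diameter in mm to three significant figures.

265 mm

Required area A ≥ P/σ_allow = 359000/41.5 = 8651 mm².
For a solid circular section, d ≥ √(4A/π) = 104.9 mm.
Elongation limit: A ≥ PL/(Eδ_allow) = 359000·998/(2240·2.9) = 55150 mm² ⇒ d ≥ 265 mm.
The elongation limit governs.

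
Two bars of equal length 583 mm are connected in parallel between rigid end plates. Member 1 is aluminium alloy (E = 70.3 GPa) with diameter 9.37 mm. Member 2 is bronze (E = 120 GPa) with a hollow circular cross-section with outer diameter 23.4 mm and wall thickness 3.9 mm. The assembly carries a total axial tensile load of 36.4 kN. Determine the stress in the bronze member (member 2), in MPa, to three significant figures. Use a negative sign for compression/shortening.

130 MPa

A_1 = 68.96 mm².
A_2 = 238.9 mm².
Equal strain + equilibrium ⇒ each member carries load in proportion to AE: A₁E₁ = 4848000 N, A₂E₂ = 28670000 N, ΣAE = 33520000 N.
σ₂ = P·E₂/ΣAE = 36400·120000/33520000 = 130.3 MPa.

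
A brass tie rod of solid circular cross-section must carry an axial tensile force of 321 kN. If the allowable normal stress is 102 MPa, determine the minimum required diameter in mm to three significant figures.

63.3 mm

Required area A ≥ P/σ_allow = 321000/102 = 3147 mm².
For a solid circular section, d ≥ √(4A/π) = 63.3 mm.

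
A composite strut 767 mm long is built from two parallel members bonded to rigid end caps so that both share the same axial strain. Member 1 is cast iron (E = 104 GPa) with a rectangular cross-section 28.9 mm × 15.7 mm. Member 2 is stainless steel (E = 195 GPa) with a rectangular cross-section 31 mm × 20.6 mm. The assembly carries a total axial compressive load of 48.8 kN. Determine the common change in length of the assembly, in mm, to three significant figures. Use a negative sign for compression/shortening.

-0.218 mm

A_1 = 453.7 mm².
A_2 = 638.6 mm².
Equal strain + equilibrium ⇒ each member carries load in proportion to AE: A₁E₁ = 47190000 N, A₂E₂ = 124500000 N, ΣAE = 171700000 N.
δ = PL/ΣAE = -48800·767/171700000 = -0.218 mm.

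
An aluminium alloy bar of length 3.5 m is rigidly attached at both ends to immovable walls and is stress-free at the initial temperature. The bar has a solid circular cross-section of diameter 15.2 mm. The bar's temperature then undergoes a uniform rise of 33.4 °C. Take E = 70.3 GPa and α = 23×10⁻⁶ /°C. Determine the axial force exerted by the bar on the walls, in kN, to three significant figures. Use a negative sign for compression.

Free thermal expansion αLΔT = 23e-6 · 3500 · 33.4 = 2.689 mm.
The walls impose strain ε = −(2.689)/3500 = -7.6820e-04; σ = Eε = 70300 · -7.6820e-04 = -54 MPa.
Wall reaction R = σ·A = -54·181.5 = -9800 N = -9.8 kN.

-9.80 kN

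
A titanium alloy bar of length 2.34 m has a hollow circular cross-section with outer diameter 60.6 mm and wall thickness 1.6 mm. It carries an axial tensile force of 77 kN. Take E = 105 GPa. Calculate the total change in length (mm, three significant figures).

5.79 mm

A = 296.6 mm².
δ_mech = NL/(AE) = 77000·2340/(296.6·105000) = 5.786 mm.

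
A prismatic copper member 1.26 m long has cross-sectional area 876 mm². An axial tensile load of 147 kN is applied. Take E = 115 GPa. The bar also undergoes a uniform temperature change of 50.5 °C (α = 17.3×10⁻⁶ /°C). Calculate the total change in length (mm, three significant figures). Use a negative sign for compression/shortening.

2.94 mm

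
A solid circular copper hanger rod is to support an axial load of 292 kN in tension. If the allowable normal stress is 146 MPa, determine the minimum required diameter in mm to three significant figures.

Required area A ≥ P/σ_allow = 292000/146 = 2000 mm².
For a solid circular section, d ≥ √(4A/π) = 50.46 mm.

50.5 mm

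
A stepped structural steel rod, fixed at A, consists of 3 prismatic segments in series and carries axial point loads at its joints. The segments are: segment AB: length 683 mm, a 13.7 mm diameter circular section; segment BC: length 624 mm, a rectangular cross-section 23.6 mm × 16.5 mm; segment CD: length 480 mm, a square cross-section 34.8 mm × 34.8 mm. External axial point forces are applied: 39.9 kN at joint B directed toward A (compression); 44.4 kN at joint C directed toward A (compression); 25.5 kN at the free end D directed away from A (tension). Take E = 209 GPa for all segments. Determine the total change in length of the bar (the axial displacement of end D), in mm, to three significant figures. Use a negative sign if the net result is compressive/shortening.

-1.40 mm

Internal axial forces (sectioning from the free end, tension +): N_CD = 25.5 kN, N_BC = -18.9 kN, N_AB = -58.8 kN.
A_AB = 147.4 mm².
A_BC = 389.4 mm².
A_CD = 1211 mm².
δ_AB = -58800·683/(147.4·209000) = -1.304 mm
δ_BC = -18900·624/(389.4·209000) = -0.1449 mm
δ_CD = 25500·480/(1211·209000) = 0.04836 mm
δ = Σδ_i = -1.4 mm.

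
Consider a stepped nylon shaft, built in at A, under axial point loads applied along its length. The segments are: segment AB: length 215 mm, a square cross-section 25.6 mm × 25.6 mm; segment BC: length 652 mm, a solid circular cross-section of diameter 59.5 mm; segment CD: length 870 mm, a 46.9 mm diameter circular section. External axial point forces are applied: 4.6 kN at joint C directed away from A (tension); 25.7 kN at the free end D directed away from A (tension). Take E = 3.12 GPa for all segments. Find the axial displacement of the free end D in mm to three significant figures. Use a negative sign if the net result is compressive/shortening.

9.61 mm

Internal axial forces (sectioning from the free end, tension +): N_CD = 25.7 kN, N_BC = 30.3 kN, N_AB = 30.3 kN.
A_AB = 655.4 mm².
A_BC = 2781 mm².
A_CD = 1728 mm².
δ_AB = 30300·215/(655.4·3120) = 3.186 mm
δ_BC = 30300·652/(2781·3120) = 2.277 mm
δ_CD = 25700·870/(1728·3120) = 4.148 mm
δ = Σδ_i = 9.611 mm.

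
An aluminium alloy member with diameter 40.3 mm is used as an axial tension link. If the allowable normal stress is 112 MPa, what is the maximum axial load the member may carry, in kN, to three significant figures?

143 kN

A = 1276 mm².
P_max = σ_allow · A = 112 · 1276 = 142900 N = 142.9 kN.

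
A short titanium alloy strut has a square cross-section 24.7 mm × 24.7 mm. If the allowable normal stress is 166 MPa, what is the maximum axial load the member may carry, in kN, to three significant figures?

101 kN

A = 610.1 mm².
P_max = σ_allow · A = 166 · 610.1 = 101300 N = 101.3 kN.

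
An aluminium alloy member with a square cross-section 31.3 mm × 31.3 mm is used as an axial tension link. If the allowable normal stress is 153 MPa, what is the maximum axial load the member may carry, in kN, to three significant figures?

A = 979.7 mm².
P_max = σ_allow · A = 153 · 979.7 = 149900 N = 149.9 kN.

150 kN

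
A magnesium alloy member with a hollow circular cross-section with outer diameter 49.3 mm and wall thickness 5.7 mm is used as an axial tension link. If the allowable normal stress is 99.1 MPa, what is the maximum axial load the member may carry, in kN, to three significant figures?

A = 780.7 mm².
P_max = σ_allow · A = 99.1 · 780.7 = 77370 N = 77.37 kN.

77.4 kN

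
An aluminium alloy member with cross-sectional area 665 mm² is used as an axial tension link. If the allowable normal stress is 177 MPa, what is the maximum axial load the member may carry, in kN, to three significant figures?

118 kN

P_max = σ_allow · A = 177 · 665 = 117700 N = 117.7 kN.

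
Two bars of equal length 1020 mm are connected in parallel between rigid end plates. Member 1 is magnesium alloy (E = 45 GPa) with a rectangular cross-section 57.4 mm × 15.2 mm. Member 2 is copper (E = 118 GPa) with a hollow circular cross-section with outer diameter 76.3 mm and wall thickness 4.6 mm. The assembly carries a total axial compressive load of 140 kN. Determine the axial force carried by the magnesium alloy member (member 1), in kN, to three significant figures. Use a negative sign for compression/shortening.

A_1 = 872.5 mm².
A_2 = 1036 mm².
Equal strain + equilibrium ⇒ each member carries load in proportion to AE: A₁E₁ = 39260000 N, A₂E₂ = 122300000 N, ΣAE = 161500000 N.
F₁ = P·A₁E₁/ΣAE = -140000·39260000/161500000 = -34030 N.

-34.0 kN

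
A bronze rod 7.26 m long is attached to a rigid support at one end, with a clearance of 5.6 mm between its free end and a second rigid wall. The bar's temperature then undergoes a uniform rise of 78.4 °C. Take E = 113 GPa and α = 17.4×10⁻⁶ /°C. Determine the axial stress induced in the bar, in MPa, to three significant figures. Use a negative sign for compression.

-67.0 MPa

Free thermal expansion αLΔT = 17.4e-6 · 7260 · 78.4 = 9.904 mm.
The walls engage after the gap closes; constrained expansion = 9.904 − 5.6 = 4.304 mm.
The walls impose strain ε = −(4.304)/7260 = -5.9281e-04; σ = Eε = 113000 · -5.9281e-04 = -66.99 MPa.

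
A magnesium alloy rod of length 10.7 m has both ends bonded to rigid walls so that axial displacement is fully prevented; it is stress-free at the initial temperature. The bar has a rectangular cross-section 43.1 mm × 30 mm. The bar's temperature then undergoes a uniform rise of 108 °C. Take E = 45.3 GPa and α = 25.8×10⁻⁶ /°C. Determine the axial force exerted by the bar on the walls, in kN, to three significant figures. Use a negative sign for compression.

-163 kN

Free thermal expansion αLΔT = 25.8e-6 · 10700 · 108 = 29.81 mm.
The walls impose strain ε = −(29.81)/10700 = -2.7864e-03; σ = Eε = 45300 · -2.7864e-03 = -126.2 MPa.
Wall reaction R = σ·A = -126.2·1293 = -163200 N = -163.2 kN.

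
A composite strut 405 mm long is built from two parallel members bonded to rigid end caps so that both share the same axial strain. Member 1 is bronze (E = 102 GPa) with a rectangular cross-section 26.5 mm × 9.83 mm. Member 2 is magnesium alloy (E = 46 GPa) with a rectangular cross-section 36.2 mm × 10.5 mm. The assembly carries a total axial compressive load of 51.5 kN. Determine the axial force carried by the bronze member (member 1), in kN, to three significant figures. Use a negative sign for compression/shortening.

A_1 = 260.5 mm².
A_2 = 380.1 mm².
Equal strain + equilibrium ⇒ each member carries load in proportion to AE: A₁E₁ = 26570000 N, A₂E₂ = 17480000 N, ΣAE = 44060000 N.
F₁ = P·A₁E₁/ΣAE = -51500·26570000/44060000 = -31060 N.

-31.1 kN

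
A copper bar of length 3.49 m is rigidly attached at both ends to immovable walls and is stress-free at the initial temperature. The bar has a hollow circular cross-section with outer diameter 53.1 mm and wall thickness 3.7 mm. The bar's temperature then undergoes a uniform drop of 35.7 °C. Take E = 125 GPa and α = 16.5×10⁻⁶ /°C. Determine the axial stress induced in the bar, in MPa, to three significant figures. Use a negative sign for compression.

Free thermal expansion αLΔT = 16.5e-6 · 3490 · -35.7 = -2.056 mm.
The walls impose strain ε = −(-2.056)/3490 = 5.8905e-04; σ = Eε = 125000 · 5.8905e-04 = 73.63 MPa.

73.6 MPa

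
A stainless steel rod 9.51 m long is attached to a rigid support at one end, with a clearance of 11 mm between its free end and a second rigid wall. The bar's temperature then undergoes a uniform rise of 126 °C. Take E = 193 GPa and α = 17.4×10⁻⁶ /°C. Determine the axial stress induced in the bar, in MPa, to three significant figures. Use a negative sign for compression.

Free thermal expansion αLΔT = 17.4e-6 · 9510 · 126 = 20.85 mm.
The walls engage after the gap closes; constrained expansion = 20.85 − 11 = 9.85 mm.
The walls impose strain ε = −(9.85)/9510 = -1.0357e-03; σ = Eε = 193000 · -1.0357e-03 = -199.9 MPa.

-200 MPa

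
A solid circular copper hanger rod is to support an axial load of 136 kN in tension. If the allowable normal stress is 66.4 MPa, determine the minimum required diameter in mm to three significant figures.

51.1 mm

Required area A ≥ P/σ_allow = 136000/66.4 = 2048 mm².
For a solid circular section, d ≥ √(4A/π) = 51.07 mm.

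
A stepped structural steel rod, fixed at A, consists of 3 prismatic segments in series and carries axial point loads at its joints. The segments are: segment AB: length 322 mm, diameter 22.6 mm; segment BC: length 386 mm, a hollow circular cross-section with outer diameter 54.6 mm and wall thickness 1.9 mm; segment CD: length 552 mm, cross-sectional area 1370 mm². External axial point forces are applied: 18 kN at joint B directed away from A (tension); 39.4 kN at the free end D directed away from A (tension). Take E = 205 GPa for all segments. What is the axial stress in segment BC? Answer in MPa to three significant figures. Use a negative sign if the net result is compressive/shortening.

125 MPa

Internal axial forces (sectioning from the free end, tension +): N_CD = 39.4 kN, N_BC = 39.4 kN, N_AB = 57.4 kN.
A_BC = 314.6 mm².
σ_BC = N_BC/A_BC = 39400/314.6 = 125.3 MPa.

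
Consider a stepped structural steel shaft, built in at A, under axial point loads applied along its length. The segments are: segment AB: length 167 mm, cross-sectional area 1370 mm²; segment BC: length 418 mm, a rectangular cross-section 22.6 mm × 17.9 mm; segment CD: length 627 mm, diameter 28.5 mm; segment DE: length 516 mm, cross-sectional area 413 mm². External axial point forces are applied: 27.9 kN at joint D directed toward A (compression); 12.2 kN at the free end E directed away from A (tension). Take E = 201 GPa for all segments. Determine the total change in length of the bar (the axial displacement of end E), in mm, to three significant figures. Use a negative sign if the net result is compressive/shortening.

-0.0912 mm

Internal axial forces (sectioning from the free end, tension +): N_DE = 12.2 kN, N_CD = -15.7 kN, N_BC = -15.7 kN, N_AB = -15.7 kN.
A_BC = 404.5 mm².
A_CD = 637.9 mm².
δ_AB = -15700·167/(1370·201000) = -0.009521 mm
δ_BC = -15700·418/(404.5·201000) = -0.08071 mm
δ_CD = -15700·627/(637.9·201000) = -0.07677 mm
δ_DE = 12200·516/(413·201000) = 0.07583 mm
δ = Σδ_i = -0.09117 mm.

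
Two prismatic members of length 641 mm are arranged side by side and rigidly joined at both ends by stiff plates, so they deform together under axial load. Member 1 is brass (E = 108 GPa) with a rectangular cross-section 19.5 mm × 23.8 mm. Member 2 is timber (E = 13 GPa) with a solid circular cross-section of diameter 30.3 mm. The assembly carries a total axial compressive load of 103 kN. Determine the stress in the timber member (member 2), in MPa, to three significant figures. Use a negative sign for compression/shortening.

-22.5 MPa

A_1 = 464.1 mm².
A_2 = 721.1 mm².
Equal strain + equilibrium ⇒ each member carries load in proportion to AE: A₁E₁ = 50120000 N, A₂E₂ = 9374000 N, ΣAE = 59500000 N.
σ₂ = P·E₂/ΣAE = -103000·13000/59500000 = -22.51 MPa.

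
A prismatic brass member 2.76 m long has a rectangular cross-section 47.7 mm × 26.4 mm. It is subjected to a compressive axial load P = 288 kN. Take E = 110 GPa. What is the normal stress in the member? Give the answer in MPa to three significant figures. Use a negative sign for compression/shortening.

A = 1259 mm².
σ = N/A = -288000/1259 = -228.7 MPa.

-229 MPa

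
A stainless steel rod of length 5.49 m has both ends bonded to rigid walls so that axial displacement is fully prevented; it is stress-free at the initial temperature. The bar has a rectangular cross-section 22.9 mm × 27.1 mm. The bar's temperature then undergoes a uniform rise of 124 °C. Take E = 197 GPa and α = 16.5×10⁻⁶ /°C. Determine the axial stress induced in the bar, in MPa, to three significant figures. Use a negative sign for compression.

Free thermal expansion αLΔT = 16.5e-6 · 5490 · 124 = 11.23 mm.
The walls impose strain ε = −(11.23)/5490 = -2.0460e-03; σ = Eε = 197000 · -2.0460e-03 = -403.1 MPa.

-403 MPa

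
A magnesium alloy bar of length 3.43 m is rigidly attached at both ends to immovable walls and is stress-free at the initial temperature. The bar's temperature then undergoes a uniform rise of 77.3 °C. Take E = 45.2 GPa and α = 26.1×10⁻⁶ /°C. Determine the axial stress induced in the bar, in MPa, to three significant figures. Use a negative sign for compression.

-91.2 MPa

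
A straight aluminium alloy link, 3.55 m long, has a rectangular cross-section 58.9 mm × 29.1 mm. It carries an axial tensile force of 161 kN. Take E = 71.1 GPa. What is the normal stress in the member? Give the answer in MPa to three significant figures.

A = 1714 mm².
σ = N/A = 161000/1714 = 93.93 MPa.

93.9 MPa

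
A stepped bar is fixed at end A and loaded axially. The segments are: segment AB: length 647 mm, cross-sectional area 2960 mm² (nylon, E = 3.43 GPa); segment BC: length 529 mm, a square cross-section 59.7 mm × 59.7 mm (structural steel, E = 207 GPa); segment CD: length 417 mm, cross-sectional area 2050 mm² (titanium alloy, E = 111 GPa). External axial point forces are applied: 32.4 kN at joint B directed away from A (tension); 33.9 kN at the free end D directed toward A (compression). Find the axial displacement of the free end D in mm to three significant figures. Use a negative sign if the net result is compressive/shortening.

Internal axial forces (sectioning from the free end, tension +): N_CD = -33.9 kN, N_BC = -33.9 kN, N_AB = -1.5 kN.
A_BC = 3564 mm².
δ_AB = -1500·647/(2960·3430) = -0.09559 mm
δ_BC = -33900·529/(3564·207000) = -0.02431 mm
δ_CD = -33900·417/(2050·111000) = -0.06212 mm
δ = Σδ_i = -0.182 mm.

-0.182 mm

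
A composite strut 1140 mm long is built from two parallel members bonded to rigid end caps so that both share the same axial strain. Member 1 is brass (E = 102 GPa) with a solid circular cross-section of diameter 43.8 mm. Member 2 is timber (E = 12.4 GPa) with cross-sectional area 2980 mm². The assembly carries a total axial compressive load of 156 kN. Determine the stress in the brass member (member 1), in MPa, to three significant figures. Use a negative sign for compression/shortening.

A_1 = 1507 mm².
Equal strain + equilibrium ⇒ each member carries load in proportion to AE: A₁E₁ = 153700000 N, A₂E₂ = 36950000 N, ΣAE = 190600000 N.
σ₁ = P·E₁/ΣAE = -156000·102000/190600000 = -83.47 MPa.

-83.5 MPa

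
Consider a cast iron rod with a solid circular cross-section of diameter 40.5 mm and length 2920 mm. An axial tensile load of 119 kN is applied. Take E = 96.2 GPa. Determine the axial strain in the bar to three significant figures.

9.60e-04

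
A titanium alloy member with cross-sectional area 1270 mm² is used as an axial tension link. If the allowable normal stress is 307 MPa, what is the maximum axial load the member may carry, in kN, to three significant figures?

P_max = σ_allow · A = 307 · 1270 = 389900 N = 389.9 kN.

390 kN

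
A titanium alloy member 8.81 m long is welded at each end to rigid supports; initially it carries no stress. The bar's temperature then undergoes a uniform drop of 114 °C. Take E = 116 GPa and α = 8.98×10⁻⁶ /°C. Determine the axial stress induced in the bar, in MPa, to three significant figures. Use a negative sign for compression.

Free thermal expansion αLΔT = 8.98e-6 · 8810 · -114 = -9.019 mm.
The walls impose strain ε = −(-9.019)/8810 = 1.0237e-03; σ = Eε = 116000 · 1.0237e-03 = 118.8 MPa.

119 MPa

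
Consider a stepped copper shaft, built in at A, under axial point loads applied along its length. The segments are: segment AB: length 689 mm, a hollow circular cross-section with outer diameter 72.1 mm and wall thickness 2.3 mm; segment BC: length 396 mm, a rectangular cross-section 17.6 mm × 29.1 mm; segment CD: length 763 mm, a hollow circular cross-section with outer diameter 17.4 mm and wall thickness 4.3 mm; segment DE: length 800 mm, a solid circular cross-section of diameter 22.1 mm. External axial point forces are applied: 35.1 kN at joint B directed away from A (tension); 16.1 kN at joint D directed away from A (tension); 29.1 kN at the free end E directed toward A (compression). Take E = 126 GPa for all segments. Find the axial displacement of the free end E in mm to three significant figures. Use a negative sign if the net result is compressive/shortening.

-0.767 mm

Internal axial forces (sectioning from the free end, tension +): N_DE = -29.1 kN, N_CD = -13 kN, N_BC = -13 kN, N_AB = 22.1 kN.
A_AB = 504.4 mm².
A_BC = 512.2 mm².
A_CD = 177 mm².
A_DE = 383.6 mm².
δ_AB = 22100·689/(504.4·126000) = 0.2396 mm
δ_BC = -13000·396/(512.2·126000) = -0.07977 mm
δ_CD = -13000·763/(177·126000) = -0.4448 mm
δ_DE = -29100·800/(383.6·126000) = -0.4817 mm
δ = Σδ_i = -0.7667 mm.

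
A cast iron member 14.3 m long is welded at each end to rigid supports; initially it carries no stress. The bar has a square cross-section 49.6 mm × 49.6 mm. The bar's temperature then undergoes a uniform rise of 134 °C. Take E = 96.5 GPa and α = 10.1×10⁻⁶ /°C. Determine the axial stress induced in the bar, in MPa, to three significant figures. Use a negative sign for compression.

-131 MPa

Free thermal expansion αLΔT = 10.1e-6 · 14300 · 134 = 19.35 mm.
The walls impose strain ε = −(19.35)/14300 = -1.3534e-03; σ = Eε = 96500 · -1.3534e-03 = -130.6 MPa.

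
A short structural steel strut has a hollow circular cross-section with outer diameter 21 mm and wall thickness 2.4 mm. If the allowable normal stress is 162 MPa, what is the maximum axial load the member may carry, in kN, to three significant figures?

A = 140.2 mm².
P_max = σ_allow · A = 162 · 140.2 = 22720 N = 22.72 kN.

22.7 kN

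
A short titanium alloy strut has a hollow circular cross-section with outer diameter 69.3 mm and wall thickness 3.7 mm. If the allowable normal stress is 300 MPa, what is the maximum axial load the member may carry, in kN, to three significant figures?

229 kN

A = 762.5 mm².
P_max = σ_allow · A = 300 · 762.5 = 228800 N = 228.8 kN.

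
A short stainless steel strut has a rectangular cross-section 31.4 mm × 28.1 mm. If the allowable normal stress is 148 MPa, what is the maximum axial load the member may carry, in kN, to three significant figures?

131 kN

A = 882.3 mm².
P_max = σ_allow · A = 148 · 882.3 = 130600 N = 130.6 kN.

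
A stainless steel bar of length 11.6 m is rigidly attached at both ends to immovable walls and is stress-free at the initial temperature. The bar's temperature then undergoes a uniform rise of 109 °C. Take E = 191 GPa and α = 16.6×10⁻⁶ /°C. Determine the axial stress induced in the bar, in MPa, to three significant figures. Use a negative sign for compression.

Free thermal expansion αLΔT = 16.6e-6 · 11600 · 109 = 20.99 mm.
The walls impose strain ε = −(20.99)/11600 = -1.8094e-03; σ = Eε = 191000 · -1.8094e-03 = -345.6 MPa.

-346 MPa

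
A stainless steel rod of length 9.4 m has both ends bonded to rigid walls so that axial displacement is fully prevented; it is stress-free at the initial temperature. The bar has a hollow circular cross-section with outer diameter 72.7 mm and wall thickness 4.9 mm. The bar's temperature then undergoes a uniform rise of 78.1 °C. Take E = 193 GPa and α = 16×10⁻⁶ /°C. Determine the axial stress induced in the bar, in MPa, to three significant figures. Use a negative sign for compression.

-241 MPa

Free thermal expansion αLΔT = 16e-6 · 9400 · 78.1 = 11.75 mm.
The walls impose strain ε = −(11.75)/9400 = -1.2496e-03; σ = Eε = 193000 · -1.2496e-03 = -241.2 MPa.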